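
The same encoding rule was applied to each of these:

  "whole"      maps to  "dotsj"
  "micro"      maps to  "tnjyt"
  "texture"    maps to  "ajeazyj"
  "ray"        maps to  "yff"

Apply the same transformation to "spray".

zwyff

The shift depends on letter class: consonant w→d is +7, but vowel o→t is +5. Two shifts are in play — +5 for a/e/i/o/u, +7 for every other letter.
Applying it to spray: s(cons)+7=z, p(cons)+7=w, r(cons)+7=y, a(vowel)+5=f, y(cons)+7=f.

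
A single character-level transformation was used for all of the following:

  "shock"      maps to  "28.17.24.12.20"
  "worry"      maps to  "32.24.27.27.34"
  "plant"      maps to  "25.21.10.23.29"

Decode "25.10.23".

s is letter #19 and maps to 28: an offset of 9. Each letter is replaced by its alphabet position (a=1..z=26) + 9.
Reversing it on 25.10.23: 25→(25−9)÷1=16=p, 10→(10−9)÷1=1=a, 23→(23−9)÷1=14=n.

pan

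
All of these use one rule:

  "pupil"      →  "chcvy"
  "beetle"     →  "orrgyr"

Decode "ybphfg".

locust

Compare letters: p→c is +13, u→h is +13, p→c is +13 — a constant shift. This is a Caesar cipher with shift 13.
Reversing it on ybphfg: y−13=l, b−13=o, p−13=c, h−13=u, f−13=s, g−13=t.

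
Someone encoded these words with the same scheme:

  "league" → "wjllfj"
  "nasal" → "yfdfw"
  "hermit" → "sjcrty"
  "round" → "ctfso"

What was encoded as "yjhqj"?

Shifts by position in league: pos 0: l→w (+11), pos 1: e→j (+5), pos 2: a→l (+11), pos 3: g→l (+5) — repeating every 2. A repeating key of period 2 is used — shifts +11, +5 over and over.
Decoding yjhqj: y−11=n, j−5=e, h−11=w, q−5=l, j−11=y.

newly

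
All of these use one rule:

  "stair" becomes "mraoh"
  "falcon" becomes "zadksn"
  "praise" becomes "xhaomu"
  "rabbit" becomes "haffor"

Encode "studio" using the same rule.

s(18)→m(12) and t(19)→r(17) fit y≡5x+0 (mod 26); the inverse of 5 mod 26 is 21. Each letter's alphabet position (a=0..z=25) is mapped through 5·x+0 mod 26 — an affine cipher.
Applying it to studio: s(18)→5·18+0≡12=m; t(19)→5·19+0≡17=r; u(20)→5·20+0≡22=w; d(3)→5·3+0≡15=p; i(8)→5·8+0≡14=o; o(14)→5·14+0≡18=s (all mod 26).

mrwpos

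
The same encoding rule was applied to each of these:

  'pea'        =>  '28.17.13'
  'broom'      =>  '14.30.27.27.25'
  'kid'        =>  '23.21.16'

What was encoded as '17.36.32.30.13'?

extra

p is letter #16 and maps to 28: an offset of 12. Letters become their 1-based position plus 12 (so a→13, b→14, …).
Reversing it on 17.36.32.30.13: 17→(17−12)÷1=5=e, 36→(36−12)÷1=24=x, 32→(32−12)÷1=20=t, 30→(30−12)÷1=18=r, 13→(13−12)÷1=1=a.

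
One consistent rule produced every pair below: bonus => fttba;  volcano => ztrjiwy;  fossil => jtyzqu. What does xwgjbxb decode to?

In bonus: b→f is +4, o→t is +5, n→t is +6, u→b is +7 — the shift increases by 1 each position. Each letter shifts forward by (position + 4), i.e. 4, 5, 6, … — the shift grows by one for each successive letter.
Reversing it on xwgjbxb: x−4=t, w−5=r, g−6=a, j−7=c, b−8=t, x−9=o, b−10=r.

tractor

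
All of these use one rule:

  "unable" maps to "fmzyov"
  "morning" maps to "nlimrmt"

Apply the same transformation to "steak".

hgvzp

This is the alphabet-reversal cipher (Atbash): a becomes z, b becomes y, etc.
Applying it to steak: s↔h, t↔g, e↔v, a↔z, k↔p.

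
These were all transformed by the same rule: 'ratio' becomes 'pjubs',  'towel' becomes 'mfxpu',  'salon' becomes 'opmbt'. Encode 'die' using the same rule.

fje

The output letters match the input read backwards, each shifted +1: ratio reversed is oitar. The word is reversed, then every letter is shifted forward by 1.
For die: reverse → eid; then shift: e+1=f, i+1=j, d+1=e.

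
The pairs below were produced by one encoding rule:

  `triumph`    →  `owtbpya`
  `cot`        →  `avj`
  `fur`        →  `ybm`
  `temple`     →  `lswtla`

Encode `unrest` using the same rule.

azlyub

The output letters match the input read backwards, each shifted +7: triumph reversed is hpmuirt. Two steps: reverse the string, then apply a Caesar shift of +7.
For unrest: reverse → tsernu; then shift: t+7=a, s+7=z, e+7=l, r+7=y, n+7=u, u+7=b.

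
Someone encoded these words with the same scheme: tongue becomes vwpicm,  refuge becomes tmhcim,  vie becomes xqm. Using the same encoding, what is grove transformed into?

itwxm

The shift depends on letter class: consonant t→v is +2, but vowel o→w is +8. Two shifts are in play — +8 for a/e/i/o/u, +2 for every other letter.
For grove: g(cons)+2=i, r(cons)+2=t, o(vowel)+8=w, v(cons)+2=x, e(vowel)+8=m.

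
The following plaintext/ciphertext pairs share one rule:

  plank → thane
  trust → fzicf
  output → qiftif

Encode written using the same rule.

p(15)→t(19) and l(11)→h(7) fit y≡3x+0 (mod 26); the inverse of 3 mod 26 is 9. Each letter's alphabet position (a=0..z=25) is mapped through 3·x+0 mod 26 — an affine cipher.
Applying it to written: w(22)→3·22+0≡14=o; r(17)→3·17+0≡25=z; i(8)→3·8+0≡24=y; t(19)→3·19+0≡5=f; t(19)→3·19+0≡5=f; e(4)→3·4+0≡12=m; n(13)→3·13+0≡13=n (all mod 26).

ozyffmn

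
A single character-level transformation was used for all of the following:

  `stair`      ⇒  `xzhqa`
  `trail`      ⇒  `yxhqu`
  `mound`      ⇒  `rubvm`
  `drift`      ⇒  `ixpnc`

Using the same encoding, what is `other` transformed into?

Each letter shifts forward by (position + 5), i.e. 5, 6, 7, … — the shift grows by one for each successive letter.
Applying it to other: o+5=t, t+6=z, h+7=o, e+8=m, r+9=a.

tzoma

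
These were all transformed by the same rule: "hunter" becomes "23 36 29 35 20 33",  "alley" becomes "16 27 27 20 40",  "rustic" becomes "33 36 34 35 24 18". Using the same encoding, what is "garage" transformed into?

h is letter #8 and maps to 23: an offset of 15. The number is (letter's place in the alphabet, a=1) + 15.
Applying it to garage: g=7→22, a=1→16, r=18→33, a=1→16, g=7→22, e=5→20.

22 16 33 16 22 20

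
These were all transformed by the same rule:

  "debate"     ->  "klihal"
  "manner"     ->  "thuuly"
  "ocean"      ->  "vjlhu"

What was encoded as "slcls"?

level

Compare letters: d→k is +7, e→l is +7, b→i is +7 — a constant shift. It's a constant shift of +7 (ROT7).
Decoding slcls: s−7=l, l−7=e, c−7=v, l−7=e, s−7=l.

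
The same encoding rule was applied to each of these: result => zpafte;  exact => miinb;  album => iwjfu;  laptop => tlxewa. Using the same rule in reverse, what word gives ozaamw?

gospel

Shifts by position in result: pos 0: r→z (+8), pos 1: e→p (+11), pos 2: s→a (+8), pos 3: u→f (+11) — repeating every 2. It's a Vigenère-style cipher with numeric key [8,11]: position i shifts by key[i mod 2].
Undoing it on ozaamw: o−8=g, z−11=o, a−8=s, a−11=p, m−8=e, w−11=l.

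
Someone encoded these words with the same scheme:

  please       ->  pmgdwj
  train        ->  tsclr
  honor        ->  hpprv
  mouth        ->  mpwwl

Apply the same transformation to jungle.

In please: p→p is +0, l→m is +1, e→g is +2, a→d is +3 — the shift increases by 1 each position. Each letter shifts forward by its position index (0, 1, 2, …) — the shift grows by one for each successive letter.
On jungle: j+0=j, u+1=v, n+2=p, g+3=j, l+4=p, e+5=j.

jvpjpj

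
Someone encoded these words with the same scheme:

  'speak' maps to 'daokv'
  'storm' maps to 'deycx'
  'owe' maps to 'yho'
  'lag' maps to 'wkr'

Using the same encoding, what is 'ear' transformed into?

The shift depends on letter class: consonant s→d is +11, but vowel e→o is +10. Vowels shift forward by 10 and consonants shift forward by 11.
For ear: e(vowel)+10=o, a(vowel)+10=k, r(cons)+11=c.

okc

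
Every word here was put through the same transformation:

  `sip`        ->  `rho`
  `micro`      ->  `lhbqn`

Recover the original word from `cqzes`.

Compare letters: s→r is +25, i→h is +25, p→o is +25 — a constant shift. Each letter is shifted forward by 25 in the alphabet (a Caesar shift of +25).
Undoing it on cqzes: c−25=d, q−25=r, z−25=a, e−25=f, s−25=t.

draft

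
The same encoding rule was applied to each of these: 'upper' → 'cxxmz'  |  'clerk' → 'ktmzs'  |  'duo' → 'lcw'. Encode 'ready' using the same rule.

zmilg

Compare letters: u→c is +8, p→x is +8, p→x is +8 — a constant shift. Every letter moves 8 places later in the alphabet, wrapping around z→a.
On ready: r+8=z, e+8=m, a+8=i, d+8=l, y+8=g.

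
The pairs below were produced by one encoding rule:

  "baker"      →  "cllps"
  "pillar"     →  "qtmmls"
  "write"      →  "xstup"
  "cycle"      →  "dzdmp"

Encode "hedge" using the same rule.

The shift depends on letter class: consonant b→c is +1, but vowel a→l is +11. Vowels shift forward by 11 and consonants shift forward by 1.
On hedge: h(cons)+1=i, e(vowel)+11=p, d(cons)+1=e, g(cons)+1=h, e(vowel)+11=p.

ipehp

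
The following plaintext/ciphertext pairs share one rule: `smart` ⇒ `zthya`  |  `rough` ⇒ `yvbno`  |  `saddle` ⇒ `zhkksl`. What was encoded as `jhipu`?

Every letter moves 7 places later in the alphabet, wrapping around z→a.
Decoding jhipu: j−7=c, h−7=a, i−7=b, p−7=i, u−7=n.

cabin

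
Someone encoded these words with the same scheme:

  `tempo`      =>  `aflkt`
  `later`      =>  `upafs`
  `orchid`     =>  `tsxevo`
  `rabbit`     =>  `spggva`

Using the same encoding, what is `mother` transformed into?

t(19)→a(0) and e(4)→f(5) fit y≡17x+15 (mod 26); the inverse of 17 mod 26 is 23. Each letter's alphabet position (a=0..z=25) is mapped through 17·x+15 mod 26 — an affine cipher.
Applying it to mother: m(12)→17·12+15≡11=l; o(14)→17·14+15≡19=t; t(19)→17·19+15≡0=a; h(7)→17·7+15≡4=e; e(4)→17·4+15≡5=f; r(17)→17·17+15≡18=s (all mod 26).

ltaefs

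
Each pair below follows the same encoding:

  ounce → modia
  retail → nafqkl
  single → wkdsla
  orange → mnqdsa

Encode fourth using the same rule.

Each letter's alphabet position (a=0..z=25) is mapped through 9·x+16 mod 26 — an affine cipher.
Applying it to fourth: f(5)→9·5+16≡9=j; o(14)→9·14+16≡12=m; u(20)→9·20+16≡14=o; r(17)→9·17+16≡13=n; t(19)→9·19+16≡5=f; h(7)→9·7+16≡1=b (all mod 26).

jmonfb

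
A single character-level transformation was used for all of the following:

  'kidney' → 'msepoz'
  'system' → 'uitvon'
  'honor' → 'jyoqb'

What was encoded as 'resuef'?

Shifts by position in kidney: pos 0: k→m (+2), pos 1: i→s (+10), pos 2: d→e (+1), pos 3: n→p (+2), pos 4: e→o (+10), pos 5: y→z (+1) — repeating every 3. The shifts repeat in a cycle of length 3: positions 0,1,… shift by +2, +10, +1, then the pattern repeats.
Reversing it on resuef: r−2=p, e−10=u, s−1=r, u−2=s, e−10=u, f−1=e.

pursue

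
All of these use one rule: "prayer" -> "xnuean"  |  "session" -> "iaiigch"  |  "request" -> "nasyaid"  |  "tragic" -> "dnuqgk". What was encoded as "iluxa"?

shape

p(15)→x(23) and r(17)→n(13) fit y≡21x+20 (mod 26); the inverse of 21 mod 26 is 5. Treating letters as 0–25, the rule is x ↦ 21x + 20 (mod 26).
Undoing it on iluxa: i(8)→5·(8−20)≡18=s; l(11)→5·(11−20)≡7=h; u(20)→5·(20−20)≡0=a; x(23)→5·(23−20)≡15=p; a(0)→5·(0−20)≡4=e (all mod 26).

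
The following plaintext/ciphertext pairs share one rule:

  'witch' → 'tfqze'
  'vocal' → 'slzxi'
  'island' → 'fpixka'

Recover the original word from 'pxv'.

say

Compare letters: w→t is +23, i→f is +23, t→q is +23 — a constant shift. This is a Caesar cipher with shift 23.
Reversing it on pxv: p−23=s, x−23=a, v−23=y.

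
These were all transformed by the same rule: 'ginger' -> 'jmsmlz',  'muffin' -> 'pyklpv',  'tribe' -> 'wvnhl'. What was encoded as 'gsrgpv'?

In ginger: g→j is +3, i→m is +4, n→s is +5, g→m is +6 — the shift increases by 1 each position. Each letter shifts forward by (position + 3), i.e. 3, 4, 5, … — the shift grows by one for each successive letter.
Decoding gsrgpv: g−3=d, s−4=o, r−5=m, g−6=a, p−7=i, v−8=n.

domain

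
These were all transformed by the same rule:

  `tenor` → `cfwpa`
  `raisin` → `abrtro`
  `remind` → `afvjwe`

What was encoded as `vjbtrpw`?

mission

Shifts by position in tenor: pos 0: t→c (+9), pos 1: e→f (+1), pos 2: n→w (+9), pos 3: o→p (+1) — repeating every 2. A repeating key of period 2 is used — shifts +9, +1 over and over.
Decoding vjbtrpw: v−9=m, j−1=i, b−9=s, t−1=s, r−9=i, p−1=o, w−9=n.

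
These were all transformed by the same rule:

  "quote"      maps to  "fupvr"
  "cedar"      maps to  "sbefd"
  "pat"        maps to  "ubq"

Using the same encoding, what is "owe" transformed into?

The output letters match the input read backwards, each shifted +1: quote reversed is etouq. The word is reversed, then every letter is shifted forward by 1.
On owe: reverse → ewo; then shift: e+1=f, w+1=x, o+1=p.

fxp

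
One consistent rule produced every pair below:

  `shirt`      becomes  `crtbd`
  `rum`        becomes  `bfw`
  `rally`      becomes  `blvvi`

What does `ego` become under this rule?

Vowels shift forward by 11 and consonants shift forward by 10.
On ego: e(vowel)+11=p, g(cons)+10=q, o(vowel)+11=z.

pqz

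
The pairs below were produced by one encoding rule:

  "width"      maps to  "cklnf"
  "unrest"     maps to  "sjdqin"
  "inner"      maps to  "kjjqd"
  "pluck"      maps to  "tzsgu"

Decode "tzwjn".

w(22)→c(2) and i(8)→k(10) fit y≡5x+22 (mod 26); the inverse of 5 mod 26 is 21. Treating letters as 0–25, the rule is x ↦ 5x + 22 (mod 26).
Decoding tzwjn: t(19)→21·(19−22)≡15=p; z(25)→21·(25−22)≡11=l; w(22)→21·(22−22)≡0=a; j(9)→21·(9−22)≡13=n; n(13)→21·(13−22)≡19=t (all mod 26).

plant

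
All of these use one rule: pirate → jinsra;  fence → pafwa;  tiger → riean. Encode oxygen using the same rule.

p(15)→j(9) and i(8)→i(8) fit y≡15x+18 (mod 26); the inverse of 15 mod 26 is 7. Treating letters as 0–25, the rule is x ↦ 15x + 18 (mod 26).
On oxygen: o(14)→15·14+18≡20=u; x(23)→15·23+18≡25=z; y(24)→15·24+18≡14=o; g(6)→15·6+18≡4=e; e(4)→15·4+18≡0=a; n(13)→15·13+18≡5=f (all mod 26).

uzoeaf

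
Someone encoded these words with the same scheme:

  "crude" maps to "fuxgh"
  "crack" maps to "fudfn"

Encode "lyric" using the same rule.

obulf

Compare letters: c→f is +3, r→u is +3, u→x is +3 — a constant shift. Each letter is shifted forward by 3 in the alphabet (a Caesar shift of +3).
Applying it to lyric: l+3=o, y+3=b, r+3=u, i+3=l, c+3=f.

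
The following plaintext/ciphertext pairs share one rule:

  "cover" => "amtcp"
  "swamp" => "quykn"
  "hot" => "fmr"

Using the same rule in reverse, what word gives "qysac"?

Every letter moves 24 places later in the alphabet, wrapping around z→a.
Undoing it on qysac: q−24=s, y−24=a, s−24=u, a−24=c, c−24=e.

sauce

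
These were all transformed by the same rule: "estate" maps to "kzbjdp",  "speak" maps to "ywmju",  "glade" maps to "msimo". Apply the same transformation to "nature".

In estate: e→k is +6, s→z is +7, t→b is +8, a→j is +9 — the shift increases by 1 each position. Each letter shifts forward by (position + 6), i.e. 6, 7, 8, … — the shift grows by one for each successive letter.
For nature: n+6=t, a+7=h, t+8=b, u+9=d, r+10=b, e+11=p.

thbdbp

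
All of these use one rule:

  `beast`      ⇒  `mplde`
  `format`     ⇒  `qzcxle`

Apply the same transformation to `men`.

xpy

Every letter moves 11 places later in the alphabet, wrapping around z→a.
Applying it to men: m+11=x, e+11=p, n+11=y.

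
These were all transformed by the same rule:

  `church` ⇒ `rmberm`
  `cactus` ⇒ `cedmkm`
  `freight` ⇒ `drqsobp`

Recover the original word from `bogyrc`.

shower

The output letters match the input read backwards, each shifted +10: church reversed is hcruhc. The word is reversed, then every letter is shifted forward by 10.
Reversing it on bogyrc: shift back: b−10=r, o−10=e, g−10=w, y−10=o, r−10=h, c−10=s → rewohs; then reverse → shower.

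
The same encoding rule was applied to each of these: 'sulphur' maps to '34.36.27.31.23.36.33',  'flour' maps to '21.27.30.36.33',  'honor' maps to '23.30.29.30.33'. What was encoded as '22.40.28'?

s is letter #19 and maps to 34: an offset of 15. The number is (letter's place in the alphabet, a=1) + 15.
Reversing it on 22.40.28: 22→(22−15)÷1=7=g, 40→(40−15)÷1=25=y, 28→(28−15)÷1=13=m.

gym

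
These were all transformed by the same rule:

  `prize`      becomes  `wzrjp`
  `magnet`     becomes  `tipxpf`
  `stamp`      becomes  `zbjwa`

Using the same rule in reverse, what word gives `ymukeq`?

relate

In prize: p→w is +7, r→z is +8, i→r is +9, z→j is +10 — the shift increases by 1 each position. The shift increases by 1 at each position, starting from +7: 7, 8, 9, ….
Reversing it on ymukeq: y−7=r, m−8=e, u−9=l, k−10=a, e−11=t, q−12=e.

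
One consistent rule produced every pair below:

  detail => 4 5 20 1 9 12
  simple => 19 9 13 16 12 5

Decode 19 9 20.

d is letter #4 and maps to 4: an offset of 0. Each letter is replaced by its alphabet position (a=1, b=2, …, z=26).
Decoding 19 9 20: 19=s, 9=i, 20=t.

sit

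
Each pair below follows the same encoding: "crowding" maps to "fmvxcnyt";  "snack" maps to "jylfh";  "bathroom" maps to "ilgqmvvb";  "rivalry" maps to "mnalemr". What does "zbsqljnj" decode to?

emphasis

This is an affine cipher: with a=0,…,z=25, each position x becomes (23x+11) mod 26.
Reversing it on zbsqljnj: z(25)→17·(25−11)≡4=e; b(1)→17·(1−11)≡12=m; s(18)→17·(18−11)≡15=p; q(16)→17·(16−11)≡7=h; l(11)→17·(11−11)≡0=a; j(9)→17·(9−11)≡18=s; n(13)→17·(13−11)≡8=i; j(9)→17·(9−11)≡18=s (all mod 26).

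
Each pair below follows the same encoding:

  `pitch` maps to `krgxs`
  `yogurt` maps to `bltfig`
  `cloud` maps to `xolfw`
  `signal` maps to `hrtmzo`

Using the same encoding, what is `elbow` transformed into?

voyld

p(15)→k(10) and i(8)→r(17) fit y≡25x+25 (mod 26); the inverse of 25 mod 26 is 25. This is an affine cipher: with a=0,…,z=25, each position x becomes (25x+25) mod 26.
On elbow: e(4)→25·4+25≡21=v; l(11)→25·11+25≡14=o; b(1)→25·1+25≡24=y; o(14)→25·14+25≡11=l; w(22)→25·22+25≡3=d (all mod 26).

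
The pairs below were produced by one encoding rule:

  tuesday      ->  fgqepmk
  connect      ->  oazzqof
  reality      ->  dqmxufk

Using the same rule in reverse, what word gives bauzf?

point

Compare letters: t→f is +12, u→g is +12, e→q is +12 — a constant shift. This is a Caesar cipher with shift 12.
Undoing it on bauzf: b−12=p, a−12=o, u−12=i, z−12=n, f−12=t.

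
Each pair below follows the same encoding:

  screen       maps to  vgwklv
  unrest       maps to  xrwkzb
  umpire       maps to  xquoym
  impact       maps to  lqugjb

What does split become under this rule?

In screen: s→v is +3, c→g is +4, r→w is +5, e→k is +6 — the shift increases by 1 each position. Each letter shifts forward by (position + 3), i.e. 3, 4, 5, … — the shift grows by one for each successive letter.
Applying it to split: s+3=v, p+4=t, l+5=q, i+6=o, t+7=a.

vtqoa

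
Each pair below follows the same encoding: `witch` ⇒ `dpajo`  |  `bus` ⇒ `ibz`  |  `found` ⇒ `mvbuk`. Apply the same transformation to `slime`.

Compare letters: w→d is +7, i→p is +7, t→a is +7 — a constant shift. Each letter is shifted forward by 7 in the alphabet (a Caesar shift of +7).
Applying it to slime: s+7=z, l+7=s, i+7=p, m+7=t, e+7=l.

zsptl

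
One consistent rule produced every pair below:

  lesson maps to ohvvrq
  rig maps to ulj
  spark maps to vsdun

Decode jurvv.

Compare letters: l→o is +3, e→h is +3, s→v is +3 — a constant shift. This is a Caesar cipher with shift 3.
Undoing it on jurvv: j−3=g, u−3=r, r−3=o, v−3=s, v−3=s.

gross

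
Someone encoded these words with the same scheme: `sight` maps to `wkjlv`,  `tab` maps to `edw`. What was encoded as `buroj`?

glory

Two steps: reverse the string, then apply a Caesar shift of +3.
Undoing it on buroj: shift back: b−3=y, u−3=r, r−3=o, o−3=l, j−3=g → yrolg; then reverse → glory.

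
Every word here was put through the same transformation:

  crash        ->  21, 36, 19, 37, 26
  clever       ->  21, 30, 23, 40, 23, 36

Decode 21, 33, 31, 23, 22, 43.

comedy

Each letter is replaced by its alphabet position (a=1..z=26) + 18.
Reversing it on 21, 33, 31, 23, 22, 43: 21→(21−18)÷1=3=c, 33→(33−18)÷1=15=o, 31→(31−18)÷1=13=m, 23→(23−18)÷1=5=e, 22→(22−18)÷1=4=d, 43→(43−18)÷1=25=y.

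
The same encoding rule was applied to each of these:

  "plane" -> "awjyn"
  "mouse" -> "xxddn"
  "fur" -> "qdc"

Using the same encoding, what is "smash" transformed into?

dxjds

The shift depends on letter class: consonant p→a is +11, but vowel a→j is +9. The rule splits by letter class: vowels +9, consonants +11.
For smash: s(cons)+11=d, m(cons)+11=x, a(vowel)+9=j, s(cons)+11=d, h(cons)+11=s.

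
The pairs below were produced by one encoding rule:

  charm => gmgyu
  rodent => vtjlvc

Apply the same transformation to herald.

In charm: c→g is +4, h→m is +5, a→g is +6, r→y is +7 — the shift increases by 1 each position. Each letter shifts forward by (position + 4), i.e. 4, 5, 6, … — the shift grows by one for each successive letter.
For herald: h+4=l, e+5=j, r+6=x, a+7=h, l+8=t, d+9=m.

ljxhtm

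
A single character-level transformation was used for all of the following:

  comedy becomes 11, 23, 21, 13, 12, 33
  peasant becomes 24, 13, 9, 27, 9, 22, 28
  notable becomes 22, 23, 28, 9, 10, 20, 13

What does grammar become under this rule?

The number is (letter's place in the alphabet, a=1) + 8.
For grammar: g=7→15, r=18→26, a=1→9, m=13→21, m=13→21, a=1→9, r=18→26.

15, 26, 9, 21, 21, 9, 26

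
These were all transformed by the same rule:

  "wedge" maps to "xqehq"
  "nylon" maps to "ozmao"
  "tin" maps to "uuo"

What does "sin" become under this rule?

tuo

The shift depends on letter class: consonant w→x is +1, but vowel e→q is +12. The rule splits by letter class: vowels +12, consonants +1.
For sin: s(cons)+1=t, i(vowel)+12=u, n(cons)+1=o.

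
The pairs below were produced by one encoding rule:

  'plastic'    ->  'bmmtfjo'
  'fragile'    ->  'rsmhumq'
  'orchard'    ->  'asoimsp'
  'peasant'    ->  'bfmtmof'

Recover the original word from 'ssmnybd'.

Shifts by position in plastic: pos 0: p→b (+12), pos 1: l→m (+1), pos 2: a→m (+12), pos 3: s→t (+1) — repeating every 2. It's a Vigenère-style cipher with numeric key [12,1]: position i shifts by key[i mod 2].
Undoing it on ssmnybd: s−12=g, s−1=r, m−12=a, n−1=m, y−12=m, b−1=a, d−12=r.

grammar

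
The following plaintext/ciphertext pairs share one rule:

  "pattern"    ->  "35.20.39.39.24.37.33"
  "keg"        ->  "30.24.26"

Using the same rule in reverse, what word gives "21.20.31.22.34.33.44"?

p is letter #16 and maps to 35: an offset of 19. Each letter is replaced by its alphabet position (a=1..z=26) + 19.
Undoing it on 21.20.31.22.34.33.44: 21→(21−19)÷1=2=b, 20→(20−19)÷1=1=a, 31→(31−19)÷1=12=l, 22→(22−19)÷1=3=c, 34→(34−19)÷1=15=o, 33→(33−19)÷1=14=n, 44→(44−19)÷1=25=y.

balcony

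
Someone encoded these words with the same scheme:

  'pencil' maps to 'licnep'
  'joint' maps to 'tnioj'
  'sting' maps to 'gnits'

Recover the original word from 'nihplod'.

The output letters match the input read backwards: pencil reversed is licnep. The word is simply reversed.
Reversing it on nihplod: then reverse → dolphin.

dolphin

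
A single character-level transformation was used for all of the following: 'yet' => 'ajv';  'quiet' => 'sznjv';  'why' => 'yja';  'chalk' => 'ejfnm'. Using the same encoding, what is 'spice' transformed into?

The shift depends on letter class: consonant y→a is +2, but vowel e→j is +5. Two shifts are in play — +5 for a/e/i/o/u, +2 for every other letter.
For spice: s(cons)+2=u, p(cons)+2=r, i(vowel)+5=n, c(cons)+2=e, e(vowel)+5=j.

urnej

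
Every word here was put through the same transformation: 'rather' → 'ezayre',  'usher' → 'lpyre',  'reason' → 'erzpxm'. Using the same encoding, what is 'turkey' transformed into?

alefrd

r(17)→e(4) and a(0)→z(25) fit y≡11x+25 (mod 26); the inverse of 11 mod 26 is 19. Treating letters as 0–25, the rule is x ↦ 11x + 25 (mod 26).
For turkey: t(19)→11·19+25≡0=a; u(20)→11·20+25≡11=l; r(17)→11·17+25≡4=e; k(10)→11·10+25≡5=f; e(4)→11·4+25≡17=r; y(24)→11·24+25≡3=d (all mod 26).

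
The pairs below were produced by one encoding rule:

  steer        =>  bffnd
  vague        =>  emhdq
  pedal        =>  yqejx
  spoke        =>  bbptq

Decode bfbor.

Shifts by position in steer: pos 0: s→b (+9), pos 1: t→f (+12), pos 2: e→f (+1), pos 3: e→n (+9), pos 4: r→d (+12) — repeating every 3. A repeating key of period 3 is used — shifts +9, +12, +1 over and over.
Decoding bfbor: b−9=s, f−12=t, b−1=a, o−9=f, r−12=f.

staff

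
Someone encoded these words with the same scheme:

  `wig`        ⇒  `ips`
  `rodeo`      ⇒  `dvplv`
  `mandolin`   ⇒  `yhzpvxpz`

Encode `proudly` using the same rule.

bdvbpxk

Vowels shift forward by 7 and consonants shift forward by 12.
For proudly: p(cons)+12=b, r(cons)+12=d, o(vowel)+7=v, u(vowel)+7=b, d(cons)+12=p, l(cons)+12=x, y(cons)+12=k.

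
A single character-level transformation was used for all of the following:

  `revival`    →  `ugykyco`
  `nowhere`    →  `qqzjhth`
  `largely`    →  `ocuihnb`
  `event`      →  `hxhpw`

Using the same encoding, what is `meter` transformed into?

pgwgu

It's a Vigenère-style cipher with numeric key [3,2]: position i shifts by key[i mod 2].
Applying it to meter: m+3=p, e+2=g, t+3=w, e+2=g, r+3=u.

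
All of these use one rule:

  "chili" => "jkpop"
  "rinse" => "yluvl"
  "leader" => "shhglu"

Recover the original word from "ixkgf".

buddy

Shifts by position in chili: pos 0: c→j (+7), pos 1: h→k (+3), pos 2: i→p (+7), pos 3: l→o (+3) — repeating every 2. It's a Vigenère-style cipher with numeric key [7,3]: position i shifts by key[i mod 2].
Undoing it on ixkgf: i−7=b, x−3=u, k−7=d, g−3=d, f−7=y.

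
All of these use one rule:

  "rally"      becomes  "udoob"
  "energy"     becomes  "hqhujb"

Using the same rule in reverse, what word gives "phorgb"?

melody

Compare letters: r→u is +3, a→d is +3, l→o is +3 — a constant shift. Every letter moves 3 places later in the alphabet, wrapping around z→a.
Undoing it on phorgb: p−3=m, h−3=e, o−3=l, r−3=o, g−3=d, b−3=y.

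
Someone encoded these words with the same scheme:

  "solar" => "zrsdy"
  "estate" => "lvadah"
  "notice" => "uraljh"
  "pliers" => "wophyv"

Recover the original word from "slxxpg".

liquid

Shifts by position in solar: pos 0: s→z (+7), pos 1: o→r (+3), pos 2: l→s (+7), pos 3: a→d (+3) — repeating every 2. It's a Vigenère-style cipher with numeric key [7,3]: position i shifts by key[i mod 2].
Undoing it on slxxpg: s−7=l, l−3=i, x−7=q, x−3=u, p−7=i, g−3=d.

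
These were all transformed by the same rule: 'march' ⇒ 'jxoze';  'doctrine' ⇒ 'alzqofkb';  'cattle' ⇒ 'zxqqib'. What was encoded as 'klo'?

nor

It's a constant shift of +23 (ROT23).
Undoing it on klo: k−23=n, l−23=o, o−23=r.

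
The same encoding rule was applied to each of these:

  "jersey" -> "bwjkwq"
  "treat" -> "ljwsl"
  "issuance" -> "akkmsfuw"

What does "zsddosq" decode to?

Compare letters: j→b is +18, e→w is +18, r→j is +18 — a constant shift. Each letter is shifted forward by 18 in the alphabet (a Caesar shift of +18).
Decoding zsddosq: z−18=h, s−18=a, d−18=l, d−18=l, o−18=w, s−18=a, q−18=y.

hallway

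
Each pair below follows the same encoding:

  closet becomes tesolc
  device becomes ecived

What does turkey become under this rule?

yekrut

The output letters match the input read backwards: closet reversed is tesolc. It's just the letters in reverse order.
Applying it to turkey: reverse → yekrut.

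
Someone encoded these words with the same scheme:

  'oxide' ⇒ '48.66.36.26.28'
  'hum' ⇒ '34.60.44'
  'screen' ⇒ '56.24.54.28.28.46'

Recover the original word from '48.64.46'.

own

o(#15)→48 and x(#24)→66: differences scale by 2, so n = 2·pos + 18. With a=1..z=26, the number is 2·pos + 18.
Undoing it on 48.64.46: 48→(48−18)÷2=15=o, 64→(64−18)÷2=23=w, 46→(46−18)÷2=14=n.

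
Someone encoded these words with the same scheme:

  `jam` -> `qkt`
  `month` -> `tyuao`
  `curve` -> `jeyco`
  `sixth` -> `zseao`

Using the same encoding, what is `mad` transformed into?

The shift depends on letter class: consonant j→q is +7, but vowel a→k is +10. Two shifts are in play — +10 for a/e/i/o/u, +7 for every other letter.
For mad: m(cons)+7=t, a(vowel)+10=k, d(cons)+7=k.

tkk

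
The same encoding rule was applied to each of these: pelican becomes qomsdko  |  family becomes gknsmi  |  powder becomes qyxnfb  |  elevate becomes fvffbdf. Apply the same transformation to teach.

uobmi

Shifts by position in pelican: pos 0: p→q (+1), pos 1: e→o (+10), pos 2: l→m (+1), pos 3: i→s (+10) — repeating every 2. The shifts repeat in a cycle of length 2: positions 0,1,… shift by +1, +10, then the pattern repeats.
Applying it to teach: t+1=u, e+10=o, a+1=b, c+10=m, h+1=i.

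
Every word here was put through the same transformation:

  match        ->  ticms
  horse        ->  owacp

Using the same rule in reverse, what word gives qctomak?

In match: m→t is +7, a→i is +8, t→c is +9, c→m is +10 — the shift increases by 1 each position. The shift increases by 1 at each position, starting from +7: 7, 8, 9, ….
Decoding qctomak: q−7=j, c−8=u, t−9=k, o−10=e, m−11=b, a−12=o, k−13=x.

jukebox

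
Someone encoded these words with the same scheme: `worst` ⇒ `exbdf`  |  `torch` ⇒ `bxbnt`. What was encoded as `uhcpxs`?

myself

In worst: w→e is +8, o→x is +9, r→b is +10, s→d is +11 — the shift increases by 1 each position. Each letter shifts forward by (position + 8), i.e. 8, 9, 10, … — the shift grows by one for each successive letter.
Undoing it on uhcpxs: u−8=m, h−9=y, c−10=s, p−11=e, x−12=l, s−13=f.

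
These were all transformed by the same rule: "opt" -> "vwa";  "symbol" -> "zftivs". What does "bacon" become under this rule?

Each letter is shifted forward by 7 in the alphabet (a Caesar shift of +7).
For bacon: b+7=i, a+7=h, c+7=j, o+7=v, n+7=u.

ihjvu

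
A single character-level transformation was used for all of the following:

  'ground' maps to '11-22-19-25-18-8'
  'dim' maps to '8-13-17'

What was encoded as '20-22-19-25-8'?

Each letter is replaced by its alphabet position (a=1..z=26) + 4.
Undoing it on 20-22-19-25-8: 20→(20−4)÷1=16=p, 22→(22−4)÷1=18=r, 19→(19−4)÷1=15=o, 25→(25−4)÷1=21=u, 8→(8−4)÷1=4=d.

proud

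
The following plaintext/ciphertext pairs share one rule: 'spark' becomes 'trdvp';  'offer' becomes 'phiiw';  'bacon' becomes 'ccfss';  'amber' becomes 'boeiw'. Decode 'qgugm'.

The shift increases by 1 at each position, starting from +1: 1, 2, 3, ….
Undoing it on qgugm: q−1=p, g−2=e, u−3=r, g−4=c, m−5=h.

perch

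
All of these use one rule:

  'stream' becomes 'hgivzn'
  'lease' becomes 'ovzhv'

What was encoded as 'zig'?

art

Each pair mirrors across the alphabet (s↔h, t↔g, r↔i): positions sum to 25. Letters are reflected about the middle of the alphabet (position → 25−position): Atbash.
Undoing it on zig: z↔a, i↔r, g↔t.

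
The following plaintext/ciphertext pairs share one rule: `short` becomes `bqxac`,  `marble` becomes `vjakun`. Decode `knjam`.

Compare letters: s→b is +9, h→q is +9, o→x is +9 — a constant shift. Every letter moves 9 places later in the alphabet, wrapping around z→a.
Undoing it on knjam: k−9=b, n−9=e, j−9=a, a−9=r, m−9=d.

beard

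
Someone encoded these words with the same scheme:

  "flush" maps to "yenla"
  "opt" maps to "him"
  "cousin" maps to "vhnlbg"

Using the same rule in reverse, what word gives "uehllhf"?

Compare letters: f→y is +19, l→e is +19, u→n is +19 — a constant shift. It's a constant shift of +19 (ROT19).
Decoding uehllhf: u−19=b, e−19=l, h−19=o, l−19=s, l−19=s, h−19=o, f−19=m.

blossom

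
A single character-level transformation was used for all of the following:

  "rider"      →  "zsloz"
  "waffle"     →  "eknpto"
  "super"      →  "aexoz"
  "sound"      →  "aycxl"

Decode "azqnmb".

The shifts repeat in a cycle of length 2: positions 0,1,… shift by +8, +10, then the pattern repeats.
Decoding azqnmb: a−8=s, z−10=p, q−8=i, n−10=d, m−8=e, b−10=r.

spider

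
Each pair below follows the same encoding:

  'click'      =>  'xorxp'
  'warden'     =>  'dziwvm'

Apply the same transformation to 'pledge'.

kovwtv

Letters are reflected about the middle of the alphabet (position → 25−position): Atbash.
On pledge: p↔k, l↔o, e↔v, d↔w, g↔t, e↔v.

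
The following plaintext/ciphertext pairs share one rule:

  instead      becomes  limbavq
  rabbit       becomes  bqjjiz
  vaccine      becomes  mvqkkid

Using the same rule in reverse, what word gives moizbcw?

outrage

Two steps: reverse the string, then apply a Caesar shift of +8.
Decoding moizbcw: shift back: m−8=e, o−8=g, i−8=a, z−8=r, b−8=t, c−8=u, w−8=o → egartuo; then reverse → outrage.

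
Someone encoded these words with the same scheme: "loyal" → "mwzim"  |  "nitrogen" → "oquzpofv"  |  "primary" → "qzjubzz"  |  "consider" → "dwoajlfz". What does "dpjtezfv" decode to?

children

A repeating key of period 2 is used — shifts +1, +8 over and over.
Undoing it on dpjtezfv: d−1=c, p−8=h, j−1=i, t−8=l, e−1=d, z−8=r, f−1=e, v−8=n.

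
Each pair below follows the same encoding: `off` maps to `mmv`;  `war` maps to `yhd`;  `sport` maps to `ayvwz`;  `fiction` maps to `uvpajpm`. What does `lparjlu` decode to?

The output letters match the input read backwards, each shifted +7: off reversed is ffo. Two steps: reverse the string, then apply a Caesar shift of +7.
Reversing it on lparjlu: shift back: l−7=e, p−7=i, a−7=t, r−7=k, j−7=c, l−7=e, u−7=n → eitkcen; then reverse → necktie.

necktie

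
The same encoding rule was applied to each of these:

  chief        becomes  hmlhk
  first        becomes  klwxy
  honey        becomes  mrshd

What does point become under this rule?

urlsy

The shift depends on letter class: consonant c→h is +5, but vowel i→l is +3. Two shifts are in play — +3 for a/e/i/o/u, +5 for every other letter.
Applying it to point: p(cons)+5=u, o(vowel)+3=r, i(vowel)+3=l, n(cons)+5=s, t(cons)+5=y.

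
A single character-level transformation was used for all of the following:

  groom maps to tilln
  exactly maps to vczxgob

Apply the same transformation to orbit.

Each pair mirrors across the alphabet (g↔t, r↔i, o↔l): positions sum to 25. This is the alphabet-reversal cipher (Atbash): a becomes z, b becomes y, etc.
Applying it to orbit: o↔l, r↔i, b↔y, i↔r, t↔g.

liyrg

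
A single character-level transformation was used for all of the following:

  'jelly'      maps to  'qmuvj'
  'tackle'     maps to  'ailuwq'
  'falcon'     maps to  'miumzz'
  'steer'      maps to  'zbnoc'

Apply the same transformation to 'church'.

jpdbnt

In jelly: j→q is +7, e→m is +8, l→u is +9, l→v is +10 — the shift increases by 1 each position. The shift increases by 1 at each position, starting from +7: 7, 8, 9, ….
Applying it to church: c+7=j, h+8=p, u+9=d, r+10=b, c+11=n, h+12=t.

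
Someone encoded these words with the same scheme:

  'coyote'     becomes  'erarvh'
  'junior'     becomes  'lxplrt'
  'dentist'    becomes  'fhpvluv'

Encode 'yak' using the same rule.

The shift depends on letter class: consonant c→e is +2, but vowel o→r is +3. Vowels shift forward by 3 and consonants shift forward by 2.
On yak: y(cons)+2=a, a(vowel)+3=d, k(cons)+2=m.

adm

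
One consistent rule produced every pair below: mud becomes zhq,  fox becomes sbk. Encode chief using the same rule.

puvrs

It's a constant shift of +13 (ROT13).
Applying it to chief: c+13=p, h+13=u, i+13=v, e+13=r, f+13=s.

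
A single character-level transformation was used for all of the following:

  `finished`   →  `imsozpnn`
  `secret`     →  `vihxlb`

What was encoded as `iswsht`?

In finished: f→i is +3, i→m is +4, n→s is +5, i→o is +6 — the shift increases by 1 each position. The shift increases by 1 at each position, starting from +3: 3, 4, 5, ….
Undoing it on iswsht: i−3=f, s−4=o, w−5=r, s−6=m, h−7=a, t−8=l.

formal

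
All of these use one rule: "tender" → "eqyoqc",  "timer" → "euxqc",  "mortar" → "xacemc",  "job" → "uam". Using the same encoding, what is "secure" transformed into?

The shift depends on letter class: consonant t→e is +11, but vowel e→q is +12. Two shifts are in play — +12 for a/e/i/o/u, +11 for every other letter.
On secure: s(cons)+11=d, e(vowel)+12=q, c(cons)+11=n, u(vowel)+12=g, r(cons)+11=c, e(vowel)+12=q.

dqngcq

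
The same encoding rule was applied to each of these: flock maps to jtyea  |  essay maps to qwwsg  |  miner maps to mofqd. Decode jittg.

Treating letters as 0–25, the rule is x ↦ 19x + 18 (mod 26).
Decoding jittg: j(9)→11·(9−18)≡5=f; i(8)→11·(8−18)≡20=u; t(19)→11·(19−18)≡11=l; t(19)→11·(19−18)≡11=l; g(6)→11·(6−18)≡24=y (all mod 26).

fully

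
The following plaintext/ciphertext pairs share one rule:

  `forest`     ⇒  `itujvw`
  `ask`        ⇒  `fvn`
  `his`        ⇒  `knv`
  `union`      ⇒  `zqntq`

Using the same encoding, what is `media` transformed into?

pjgnf

The shift depends on letter class: consonant f→i is +3, but vowel o→t is +5. Two shifts are in play — +5 for a/e/i/o/u, +3 for every other letter.
Applying it to media: m(cons)+3=p, e(vowel)+5=j, d(cons)+3=g, i(vowel)+5=n, a(vowel)+5=f.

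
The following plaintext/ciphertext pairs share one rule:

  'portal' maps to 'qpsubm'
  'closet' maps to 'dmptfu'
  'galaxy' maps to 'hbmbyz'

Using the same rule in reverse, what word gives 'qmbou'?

plant

Compare letters: p→q is +1, o→p is +1, r→s is +1 — a constant shift. This is a Caesar cipher with shift 1.
Decoding qmbou: q−1=p, m−1=l, b−1=a, o−1=n, u−1=t.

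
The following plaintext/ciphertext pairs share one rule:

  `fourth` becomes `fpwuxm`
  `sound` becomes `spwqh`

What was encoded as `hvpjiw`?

The shift increases by 1 at each position, starting from +0: 0, 1, 2, ….
Decoding hvpjiw: h−0=h, v−1=u, p−2=n, j−3=g, i−4=e, w−5=r.

hunger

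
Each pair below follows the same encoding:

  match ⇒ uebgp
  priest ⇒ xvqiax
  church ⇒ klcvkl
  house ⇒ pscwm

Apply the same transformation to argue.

Shifts by position in match: pos 0: m→u (+8), pos 1: a→e (+4), pos 2: t→b (+8), pos 3: c→g (+4) — repeating every 2. The shifts repeat in a cycle of length 2: positions 0,1,… shift by +8, +4, then the pattern repeats.
On argue: a+8=i, r+4=v, g+8=o, u+4=y, e+8=m.

ivoym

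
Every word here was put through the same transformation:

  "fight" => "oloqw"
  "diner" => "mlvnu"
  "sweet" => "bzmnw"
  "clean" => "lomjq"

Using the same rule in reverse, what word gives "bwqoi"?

Shifts by position in fight: pos 0: f→o (+9), pos 1: i→l (+3), pos 2: g→o (+8), pos 3: h→q (+9), pos 4: t→w (+3) — repeating every 3. It's a Vigenère-style cipher with numeric key [9,3,8]: position i shifts by key[i mod 3].
Reversing it on bwqoi: b−9=s, w−3=t, q−8=i, o−9=f, i−3=f.

stiff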